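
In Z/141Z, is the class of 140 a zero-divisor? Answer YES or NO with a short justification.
NO

gcd(140, 141) = 1, so 140 is a unit in Z/141Z (it has a multiplicative inverse). A unit cannot be a zero-divisor: if 140·b ≡ 0 then multiplying both sides by 140^(−1) gives b ≡ 0. So 140 is not a zero-divisor.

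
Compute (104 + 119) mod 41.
Reduce the summands first: 104 ≡ 22, 119 ≡ 37 (mod 41), so 104 + 119 ≡ 22 + 37 (mod 41). 22 + 37 = 59; 59 = 1·41 + 18, so (104 + 119) mod 41 = 18.

Final answer: 18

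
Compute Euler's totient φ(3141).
φ(3141) = 2088

φ is multiplicative, with φ(p^e) = p^e − p^(e−1). Factorise 3141 = 3^2 · 349. Then
  φ(3141) = (3^2 − 3^1) · (349 − 1) = 6 · 348 = 2088.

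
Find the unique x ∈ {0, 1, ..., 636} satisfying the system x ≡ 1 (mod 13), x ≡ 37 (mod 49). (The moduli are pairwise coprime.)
x ≡ 625 (mod 637); the representative in [0, 637) is 625

The moduli 13, 49 are pairwise coprime, so by the CRT there is a unique solution mod 13·49 = 637.
Solve by successive substitution. Start with x ≡ 1 (mod 13).
  Combine with x ≡ 37 (mod 49): write x = 1 + 13·t and require 1 + 13·t ≡ 37 (mod 49), i.e. 13·t ≡ 37 − 1 ≡ 36 (mod 49). Since 13^(−1) ≡ 34 (mod 49), t ≡ 34·36 ≡ 48 (mod 49). So x ≡ 1 + 13·48 = 625 (mod 637).
Unique solution in [0, 637): x = 625.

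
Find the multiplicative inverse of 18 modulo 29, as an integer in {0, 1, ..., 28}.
18^(−1) ≡ 21 (mod 29)

Apply the extended Euclidean algorithm to (29, 18), tracking rows (r, s, t) with s·29 + t·18 = r. Each division r_prev = q·r_cur + r_new produces the new row as (previous row) − q·(current row):
  row A: (29, 1, 0)   [1·29 + 0·18 = 29]
  row B: (18, 0, 1)   [0·29 + 1·18 = 18]
  29 = 1·18 + 11   → row C = row A − 1·row B = (11, 1, −1)   [check: 1·29 − 1·18 = 11]
  18 = 1·11 + 7   → row D = row B − 1·row C = (7, −1, 2)   [check: −1·29 + 2·18 = 7]
  11 = 1·7 + 4   → row E = row C − 1·row D = (4, 2, −3)   [check: 2·29 − 3·18 = 4]
  7 = 1·4 + 3   → row F = row D − 1·row E = (3, −3, 5)   [check: −3·29 + 5·18 = 3]
  4 = 1·3 + 1   → row G = row E − 1·row F = (1, 5, −8)   [check: 5·29 − 8·18 = 1]
  3 = 3·1 + 0   → remainder 0, stop. gcd = 1 (last nonzero row G).
The gcd is 1, so 18 is invertible mod 29. The last nonzero row gives 5·29 − 8·18 = 1, so t = −8. So 18^(−1) ≡ −8 ≡ 21 (mod 29). Verify: 18 · 21 = 378 ≡ 1 (mod 29). ✓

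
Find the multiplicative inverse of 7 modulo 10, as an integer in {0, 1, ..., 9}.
Apply the extended Euclidean algorithm to (10, 7), tracking rows (r, s, t) with s·10 + t·7 = r. Each division r_prev = q·r_cur + r_new produces the new row as (previous row) − q·(current row):
  row A: (10, 1, 0)   [1·10 + 0·7 = 10]
  row B: (7, 0, 1)   [0·10 + 1·7 = 7]
  10 = 1·7 + 3   → row C = row A − 1·row B = (3, 1, −1)   [check: 1·10 − 1·7 = 3]
  7 = 2·3 + 1   → row D = row B − 2·row C = (1, −2, 3)   [check: −2·10 + 3·7 = 1]
  3 = 3·1 + 0   → remainder 0, stop. gcd = 1 (last nonzero row D).
The gcd is 1, so 7 is invertible mod 10. The last nonzero row gives −2·10 + 3·7 = 1, so t = 3. So 7^(−1) ≡ 3 (mod 10). Verify: 7 · 3 = 21 ≡ 1 (mod 10). ✓

Final answer: 7^(−1) ≡ 3 (mod 10)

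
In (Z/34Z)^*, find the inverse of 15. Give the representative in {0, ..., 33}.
Apply the extended Euclidean algorithm to (34, 15), tracking rows (r, s, t) with s·34 + t·15 = r. Each division r_prev = q·r_cur + r_new produces the new row as (previous row) − q·(current row):
  row A: (34, 1, 0)   [1·34 + 0·15 = 34]
  row B: (15, 0, 1)   [0·34 + 1·15 = 15]
  34 = 2·15 + 4   → row C = row A − 2·row B = (4, 1, −2)   [check: 1·34 − 2·15 = 4]
  15 = 3·4 + 3   → row D = row B − 3·row C = (3, −3, 7)   [check: −3·34 + 7·15 = 3]
  4 = 1·3 + 1   → row E = row C − 1·row D = (1, 4, −9)   [check: 4·34 − 9·15 = 1]
  3 = 3·1 + 0   → remainder 0, stop. gcd = 1 (last nonzero row E).
The gcd is 1, so 15 is invertible mod 34. The last nonzero row gives 4·34 − 9·15 = 1, so t = −9. So 15^(−1) ≡ −9 ≡ 25 (mod 34). Verify: 15 · 25 = 375 ≡ 1 (mod 34). ✓

Final answer: 15^(−1) ≡ 25 (mod 34)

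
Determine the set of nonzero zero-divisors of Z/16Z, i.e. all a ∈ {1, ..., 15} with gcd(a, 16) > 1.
nonzero zero-divisors of Z/16Z = {2, 4, 6, 8, 10, 12, 14}

An element a ∈ Z/16Z (with a ≠ 0) is a zero-divisor iff gcd(a, 16) > 1 (because a is a unit precisely when gcd(a, n) = 1, and in Z/nZ every nonzero, non-unit element is a zero-divisor). Scan a = 1, ..., 15 and keep those with gcd(a, 16) > 1:
  gcd(2, 16) = 2, gcd(4, 16) = 4, gcd(6, 16) = 2, gcd(8, 16) = 8, gcd(10, 16) = 2, gcd(12, 16) = 4, gcd(14, 16) = 2.
All other a ∈ {1, ..., 15} have gcd(a, 16) = 1 and are units. So the nonzero zero-divisors are exactly the 7 values of a appearing in this scan.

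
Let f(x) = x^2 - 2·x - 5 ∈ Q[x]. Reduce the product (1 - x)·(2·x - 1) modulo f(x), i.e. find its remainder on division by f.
First multiply in Q[x] without reducing: a · b = -2·x^2 + 3·x - 1. Now divide by f(x) = x^2 - 2·x - 5, eliminating the leading term at each step:
  leading term -2·x^2: subtract (-2)·f(x) = -2·x^2 + 4·x + 10, leaving -x - 11
The degree is now < 2, so this is the remainder. Hence a · b ≡ -x - 11 in Q[x]/(f).

Final answer: a · b ≡ -x - 11 (mod f(x))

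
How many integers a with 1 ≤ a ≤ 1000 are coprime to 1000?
The number of a ∈ {1, ..., 1000} with gcd(a, 1000) = 1 is by definition Euler's totient φ(1000). φ is multiplicative, with φ(p^e) = p^e − p^(e−1). Factorise 1000 = 2^3 · 5^3. Then
  φ(1000) = (2^3 − 2^2) · (5^3 − 5^2) = 4 · 100 = 400.
So there are 400 such integers.

Final answer: 400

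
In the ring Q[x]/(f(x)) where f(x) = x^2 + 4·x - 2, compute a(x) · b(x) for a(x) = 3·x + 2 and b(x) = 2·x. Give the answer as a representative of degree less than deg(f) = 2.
a · b ≡ 12 - 20·x (mod f(x))

First multiply in Q[x] without reducing: a · b = 6·x^2 + 4·x. Now divide by f(x) = x^2 + 4·x - 2, eliminating the leading term at each step:
  leading term 6·x^2: subtract (6)·f(x) = 6·x^2 + 24·x - 12, leaving 12 - 20·x
The degree is now < 2, so this is the remainder. Hence a · b ≡ 12 - 20·x in Q[x]/(f).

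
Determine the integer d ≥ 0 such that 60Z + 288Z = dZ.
In the PID Z, (a, b) is generated by gcd(a, b). Compute gcd(288, 60) with the extended Euclidean algorithm, tracking rows (r, s, t) with s·288 + t·60 = r:
  row A: (288, 1, 0)   [1·288 + 0·60 = 288]
  row B: (60, 0, 1)   [0·288 + 1·60 = 60]
  288 = 4·60 + 48   → row C = row A − 4·row B = (48, 1, −4)   [check: 1·288 − 4·60 = 48]
  60 = 1·48 + 12   → row D = row B − 1·row C = (12, −1, 5)   [check: −1·288 + 5·60 = 12]
  48 = 4·12 + 0   → remainder 0, stop. gcd = 12 (last nonzero row D).
So gcd(60, 288) = 12, with Bézout identity −1·288 + 5·60 = 12. Containment (⊇): the Bézout identity exhibits 12 as an element of (60, 288), giving (12) ⊆ (60, 288). Containment (⊆): since 12 | 60 and 12 | 288 (60 = 12·5, 288 = 12·24), every Z-linear combination of 60 and 288 is divisible by 12, so (60, 288) ⊆ (12). Therefore (60, 288) = (12), d = 12.

Final answer: (60, 288) = (12); d = 12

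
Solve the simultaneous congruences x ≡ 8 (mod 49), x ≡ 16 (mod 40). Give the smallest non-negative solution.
The moduli 49, 40 are pairwise coprime, so by the CRT there is a unique solution mod 49·40 = 1960.
Solve by successive substitution. Start with x ≡ 8 (mod 49).
  Combine with x ≡ 16 (mod 40): write x = 8 + 49·t and require 8 + 49·t ≡ 16 (mod 40), i.e. 49·t ≡ 16 − 8 ≡ 8 (mod 40). Since 49^(−1) ≡ 9 (mod 40) (49 ≡ 9 (mod 40)), t ≡ 9·8 ≡ 32 (mod 40). So x ≡ 8 + 49·32 = 1576 (mod 1960).
Unique solution in [0, 1960): x = 1576.

Final answer: x ≡ 1576 (mod 1960); the representative in [0, 1960) is 1576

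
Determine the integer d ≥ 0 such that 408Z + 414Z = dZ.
In the PID Z, (a, b) is generated by gcd(a, b). Compute gcd(414, 408) with the extended Euclidean algorithm, tracking rows (r, s, t) with s·414 + t·408 = r:
  row A: (414, 1, 0)   [1·414 + 0·408 = 414]
  row B: (408, 0, 1)   [0·414 + 1·408 = 408]
  414 = 1·408 + 6   → row C = row A − 1·row B = (6, 1, −1)   [check: 1·414 − 1·408 = 6]
  408 = 68·6 + 0   → remainder 0, stop. gcd = 6 (last nonzero row C).
So gcd(408, 414) = 6, with Bézout identity 1·414 − 1·408 = 6. Containment (⊇): the Bézout identity exhibits 6 as an element of (408, 414), giving (6) ⊆ (408, 414). Containment (⊆): since 6 | 408 and 6 | 414 (408 = 6·68, 414 = 6·69), every Z-linear combination of 408 and 414 is divisible by 6, so (408, 414) ⊆ (6). Therefore (408, 414) = (6), d = 6.

Final answer: (408, 414) = (6); d = 6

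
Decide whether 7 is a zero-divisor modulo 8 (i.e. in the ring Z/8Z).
gcd(7, 8) = 1, so 7 is a unit in Z/8Z (it has a multiplicative inverse). A unit cannot be a zero-divisor: if 7·b ≡ 0 then multiplying both sides by 7^(−1) gives b ≡ 0. So 7 is not a zero-divisor.

Final answer: NO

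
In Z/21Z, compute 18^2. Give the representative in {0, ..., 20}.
Use repeated squaring. Binary(2) = 10. Walk through the bits of the exponent 2 left-to-right: at each bit after the leading one, square the running value, then multiply by 18 if the bit is 1 (always reducing mod 21):
  bit 1 = 1 (leading): start with 18.
  bit 2 = 0: square 18^2 = 324 ≡ 9 (mod 21).
Final value: 18^2 ≡ 9 (mod 21).

Final answer: 9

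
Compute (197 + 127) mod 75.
Reduce the summands first: 197 ≡ 47, 127 ≡ 52 (mod 75), so 197 + 127 ≡ 47 + 52 (mod 75). 47 + 52 = 99; 99 = 1·75 + 24, so (197 + 127) mod 75 = 24.

Final answer: 24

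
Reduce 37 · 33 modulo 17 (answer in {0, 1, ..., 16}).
14

Reduce the factors first: 37 ≡ 3, 33 ≡ 16 (mod 17), so 37 · 33 ≡ 3 · 16 (mod 17). 3 · 16 = 48. Dividing by 17: 48 = 2·17 + 14. So (37 · 33) mod 17 = 14.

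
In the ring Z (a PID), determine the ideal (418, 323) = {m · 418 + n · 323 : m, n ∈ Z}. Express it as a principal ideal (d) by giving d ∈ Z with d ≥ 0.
In the PID Z, (a, b) is generated by gcd(a, b). Compute gcd(418, 323) with the extended Euclidean algorithm, tracking rows (r, s, t) with s·418 + t·323 = r:
  row A: (418, 1, 0)   [1·418 + 0·323 = 418]
  row B: (323, 0, 1)   [0·418 + 1·323 = 323]
  418 = 1·323 + 95   → row C = row A − 1·row B = (95, 1, −1)   [check: 1·418 − 1·323 = 95]
  323 = 3·95 + 38   → row D = row B − 3·row C = (38, −3, 4)   [check: −3·418 + 4·323 = 38]
  95 = 2·38 + 19   → row E = row C − 2·row D = (19, 7, −9)   [check: 7·418 − 9·323 = 19]
  38 = 2·19 + 0   → remainder 0, stop. gcd = 19 (last nonzero row E).
So gcd(418, 323) = 19, with Bézout identity 7·418 − 9·323 = 19. Containment (⊇): the Bézout identity exhibits 19 as an element of (418, 323), giving (19) ⊆ (418, 323). Containment (⊆): since 19 | 418 and 19 | 323 (418 = 19·22, 323 = 19·17), every Z-linear combination of 418 and 323 is divisible by 19, so (418, 323) ⊆ (19). Therefore (418, 323) = (19), d = 19.

Final answer: (418, 323) = (19); d = 19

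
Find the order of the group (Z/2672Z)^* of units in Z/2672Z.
(Z/2672Z)^* consists of the classes a with gcd(a, 2672) = 1, so its order is φ(2672). φ is multiplicative, with φ(p^e) = p^e − p^(e−1). Factorise 2672 = 2^4 · 167. Then
  φ(2672) = (2^4 − 2^3) · (167 − 1) = 8 · 166 = 1328.
Thus |(Z/2672Z)^*| = 1328.

Final answer: |(Z/2672Z)^*| = 1328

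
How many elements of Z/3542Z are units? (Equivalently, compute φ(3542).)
Z/3542Z has φ(3542) = 1320 units

An element a ∈ Z/3542Z is a unit iff gcd(a, 3542) = 1, so the number of units is φ(3542). φ is multiplicative, with φ(p^e) = p^e − p^(e−1). Factorise 3542 = 2 · 7 · 11 · 23. Then
  φ(3542) = (2 − 1) · (7 − 1) · (11 − 1) · (23 − 1) = 1 · 6 · 10 · 22 = 1320.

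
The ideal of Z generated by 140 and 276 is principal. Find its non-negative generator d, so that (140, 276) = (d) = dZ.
(140, 276) = (4); d = 4

In the PID Z, (a, b) is generated by gcd(a, b). Compute gcd(276, 140) with the extended Euclidean algorithm, tracking rows (r, s, t) with s·276 + t·140 = r:
  row A: (276, 1, 0)   [1·276 + 0·140 = 276]
  row B: (140, 0, 1)   [0·276 + 1·140 = 140]
  276 = 1·140 + 136   → row C = row A − 1·row B = (136, 1, −1)   [check: 1·276 − 1·140 = 136]
  140 = 1·136 + 4   → row D = row B − 1·row C = (4, −1, 2)   [check: −1·276 + 2·140 = 4]
  136 = 34·4 + 0   → remainder 0, stop. gcd = 4 (last nonzero row D).
So gcd(140, 276) = 4, with Bézout identity −1·276 + 2·140 = 4. Containment (⊇): the Bézout identity exhibits 4 as an element of (140, 276), giving (4) ⊆ (140, 276). Containment (⊆): since 4 | 140 and 4 | 276 (140 = 4·35, 276 = 4·69), every Z-linear combination of 140 and 276 is divisible by 4, so (140, 276) ⊆ (4). Therefore (140, 276) = (4), d = 4.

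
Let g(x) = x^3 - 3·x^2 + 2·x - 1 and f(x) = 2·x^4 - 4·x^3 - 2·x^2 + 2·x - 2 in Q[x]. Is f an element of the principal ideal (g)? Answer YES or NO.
In Q[x] the ideal (g) consists of all multiples of g, so f ∈ (g) iff g | f, i.e. iff the remainder of f on division by g is 0. Divide f by g (g is monic, so eliminate the leading term of the running remainder at each step):
  leading term 2·x^4: subtract (2·x)·g(x) = 2·x^4 - 6·x^3 + 4·x^2 - 2·x, leaving 2·x^3 - 6·x^2 + 4·x - 2
  leading term 2·x^3: subtract (2)·g(x) = 2·x^3 - 6·x^2 + 4·x - 2, leaving 0
The remainder is 0, so f(x) = g(x) · h(x) with h(x) = 2·x + 2. Hence g | f, i.e. f ∈ (g).

Final answer: YES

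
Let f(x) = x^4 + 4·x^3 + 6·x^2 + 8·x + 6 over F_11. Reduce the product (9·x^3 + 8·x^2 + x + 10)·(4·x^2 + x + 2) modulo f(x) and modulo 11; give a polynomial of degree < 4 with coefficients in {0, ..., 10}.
Multiply as integer polynomials: a · b = 36·x^5 + 41·x^4 + 30·x^3 + 57·x^2 + 12·x + 20. Reducing coefficients mod 11: a · b ≡ 3·x^5 + 8·x^4 + 8·x^3 + 2·x^2 + x + 9. Now divide by f(x) = x^4 + 4·x^3 + 6·x^2 + 8·x + 6 in F_11[x], eliminating the leading term at each step:
  leading term 3·x^5: subtract (3·x)·f(x) = 3·x^5 + x^4 + 7·x^3 + 2·x^2 + 7·x, leaving 7·x^4 + x^3 + 5·x + 9 (coefficients mod 11)
  leading term 7·x^4: subtract (7)·f(x) = 7·x^4 + 6·x^3 + 9·x^2 + x + 9, leaving 6·x^3 + 2·x^2 + 4·x (coefficients mod 11)
The degree is now < 4, so this is the remainder. Hence a · b ≡ 6·x^3 + 2·x^2 + 4·x in F_11[x]/(f).

Final answer: a · b ≡ 6·x^3 + 2·x^2 + 4·x (mod f(x))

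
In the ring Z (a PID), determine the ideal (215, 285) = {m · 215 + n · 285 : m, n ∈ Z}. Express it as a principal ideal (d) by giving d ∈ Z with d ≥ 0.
In the PID Z, (a, b) is generated by gcd(a, b). Compute gcd(285, 215) with the extended Euclidean algorithm, tracking rows (r, s, t) with s·285 + t·215 = r:
  row A: (285, 1, 0)   [1·285 + 0·215 = 285]
  row B: (215, 0, 1)   [0·285 + 1·215 = 215]
  285 = 1·215 + 70   → row C = row A − 1·row B = (70, 1, −1)   [check: 1·285 − 1·215 = 70]
  215 = 3·70 + 5   → row D = row B − 3·row C = (5, −3, 4)   [check: −3·285 + 4·215 = 5]
  70 = 14·5 + 0   → remainder 0, stop. gcd = 5 (last nonzero row D).
So gcd(215, 285) = 5, with Bézout identity −3·285 + 4·215 = 5. Containment (⊇): the Bézout identity exhibits 5 as an element of (215, 285), giving (5) ⊆ (215, 285). Containment (⊆): since 5 | 215 and 5 | 285 (215 = 5·43, 285 = 5·57), every Z-linear combination of 215 and 285 is divisible by 5, so (215, 285) ⊆ (5). Therefore (215, 285) = (5), d = 5.

Final answer: (215, 285) = (5); d = 5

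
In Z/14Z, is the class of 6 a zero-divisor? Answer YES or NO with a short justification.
YES

gcd(6, 14) = 2 > 1, so 6 is not a unit in Z/14Z. In Z/nZ every nonzero non-unit is a zero-divisor: explicitly, take b = 14/gcd = 7 ≠ 0 (mod 14); then 6·7 = 42 = 3·14, i.e. 6·7 ≡ 0 (mod 14). So 6 is a zero-divisor.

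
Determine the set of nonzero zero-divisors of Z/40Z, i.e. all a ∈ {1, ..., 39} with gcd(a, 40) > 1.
An element a ∈ Z/40Z (with a ≠ 0) is a zero-divisor iff gcd(a, 40) > 1 (because a is a unit precisely when gcd(a, n) = 1, and in Z/nZ every nonzero, non-unit element is a zero-divisor). Scan a = 1, ..., 39 and keep those with gcd(a, 40) > 1:
  gcd(2, 40) = 2, gcd(4, 40) = 4, gcd(5, 40) = 5, gcd(6, 40) = 2, gcd(8, 40) = 8, gcd(10, 40) = 10, gcd(12, 40) = 4, gcd(14, 40) = 2, gcd(15, 40) = 5, gcd(16, 40) = 8, gcd(18, 40) = 2, gcd(20, 40) = 20, gcd(22, 40) = 2, gcd(24, 40) = 8, gcd(25, 40) = 5, gcd(26, 40) = 2, gcd(28, 40) = 4, gcd(30, 40) = 10, gcd(32, 40) = 8, gcd(34, 40) = 2, gcd(35, 40) = 5, gcd(36, 40) = 4, gcd(38, 40) = 2.
All other a ∈ {1, ..., 39} have gcd(a, 40) = 1 and are units. So the nonzero zero-divisors are exactly the 23 values of a appearing in this scan.

Final answer: nonzero zero-divisors of Z/40Z = {2, 4, 5, 6, 8, 10, 12, 14, 15, 16, 18, 20, 22, 24, 25, 26, 28, 30, 32, 34, 35, 36, 38}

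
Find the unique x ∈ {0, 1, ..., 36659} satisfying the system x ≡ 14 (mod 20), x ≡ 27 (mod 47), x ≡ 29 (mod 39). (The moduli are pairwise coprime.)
x ≡ 16994 (mod 36660); the representative in [0, 36660) is 16994

The moduli 20, 47, 39 are pairwise coprime, so by the CRT there is a unique solution mod 20·47·39 = 36660.
Solve by successive substitution. Start with x ≡ 14 (mod 20).
  Combine with x ≡ 27 (mod 47): write x = 14 + 20·t and require 14 + 20·t ≡ 27 (mod 47), i.e. 20·t ≡ 27 − 14 ≡ 13 (mod 47). Since 20^(−1) ≡ 40 (mod 47), t ≡ 40·13 ≡ 3 (mod 47). So x ≡ 14 + 20·3 = 74 (mod 940).
  Combine with x ≡ 29 (mod 39): write x = 74 + 940·t and require 74 + 940·t ≡ 29 (mod 39), i.e. 940·t ≡ 29 − 74 ≡ 33 (mod 39). Since 940^(−1) ≡ 10 (mod 39) (940 ≡ 4 (mod 39)), t ≡ 10·33 ≡ 18 (mod 39). So x ≡ 74 + 940·18 = 16994 (mod 36660).
Unique solution in [0, 36660): x = 16994.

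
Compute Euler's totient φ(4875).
φ is multiplicative, with φ(p^e) = p^e − p^(e−1). Factorise 4875 = 3 · 5^3 · 13. Then
  φ(4875) = (3 − 1) · (5^3 − 5^2) · (13 − 1) = 2 · 100 · 12 = 2400.

Final answer: φ(4875) = 2400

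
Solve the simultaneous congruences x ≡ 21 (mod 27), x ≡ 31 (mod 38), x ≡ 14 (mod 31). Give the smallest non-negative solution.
x ≡ 16599 (mod 31806); the representative in [0, 31806) is 16599

The moduli 27, 38, 31 are pairwise coprime, so by the CRT there is a unique solution mod 27·38·31 = 31806.
Solve by successive substitution. Start with x ≡ 21 (mod 27).
  Combine with x ≡ 31 (mod 38): write x = 21 + 27·t and require 21 + 27·t ≡ 31 (mod 38), i.e. 27·t ≡ 31 − 21 ≡ 10 (mod 38). Since 27^(−1) ≡ 31 (mod 38), t ≡ 31·10 ≡ 6 (mod 38). So x ≡ 21 + 27·6 = 183 (mod 1026).
  Combine with x ≡ 14 (mod 31): write x = 183 + 1026·t and require 183 + 1026·t ≡ 14 (mod 31), i.e. 1026·t ≡ 14 − 183 ≡ 17 (mod 31). Since 1026^(−1) ≡ 21 (mod 31) (1026 ≡ 3 (mod 31)), t ≡ 21·17 ≡ 16 (mod 31). So x ≡ 183 + 1026·16 = 16599 (mod 31806).
Unique solution in [0, 31806): x = 16599.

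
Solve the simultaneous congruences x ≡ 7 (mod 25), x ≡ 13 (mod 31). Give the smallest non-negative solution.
x ≡ 757 (mod 775); the representative in [0, 775) is 757

The moduli 25, 31 are pairwise coprime, so by the CRT there is a unique solution mod 25·31 = 775.
Solve by successive substitution. Start with x ≡ 7 (mod 25).
  Combine with x ≡ 13 (mod 31): write x = 7 + 25·t and require 7 + 25·t ≡ 13 (mod 31), i.e. 25·t ≡ 13 − 7 ≡ 6 (mod 31). Since 25^(−1) ≡ 5 (mod 31), t ≡ 5·6 ≡ 30 (mod 31). So x ≡ 7 + 25·30 = 757 (mod 775).
Unique solution in [0, 775): x = 757.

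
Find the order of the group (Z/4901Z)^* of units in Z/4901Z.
(Z/4901Z)^* consists of the classes a with gcd(a, 4901) = 1, so its order is φ(4901). φ is multiplicative, with φ(p^e) = p^e − p^(e−1). Factorise 4901 = 13^2 · 29. Then
  φ(4901) = (13^2 − 13^1) · (29 − 1) = 156 · 28 = 4368.
Thus |(Z/4901Z)^*| = 4368.

Final answer: |(Z/4901Z)^*| = 4368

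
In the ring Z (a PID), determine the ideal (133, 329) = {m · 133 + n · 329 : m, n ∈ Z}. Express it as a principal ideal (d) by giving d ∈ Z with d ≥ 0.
(133, 329) = (7); d = 7

In the PID Z, (a, b) is generated by gcd(a, b). Compute gcd(329, 133) with the extended Euclidean algorithm, tracking rows (r, s, t) with s·329 + t·133 = r:
  row A: (329, 1, 0)   [1·329 + 0·133 = 329]
  row B: (133, 0, 1)   [0·329 + 1·133 = 133]
  329 = 2·133 + 63   → row C = row A − 2·row B = (63, 1, −2)   [check: 1·329 − 2·133 = 63]
  133 = 2·63 + 7   → row D = row B − 2·row C = (7, −2, 5)   [check: −2·329 + 5·133 = 7]
  63 = 9·7 + 0   → remainder 0, stop. gcd = 7 (last nonzero row D).
So gcd(133, 329) = 7, with Bézout identity −2·329 + 5·133 = 7. Containment (⊇): the Bézout identity exhibits 7 as an element of (133, 329), giving (7) ⊆ (133, 329). Containment (⊆): since 7 | 133 and 7 | 329 (133 = 7·19, 329 = 7·47), every Z-linear combination of 133 and 329 is divisible by 7, so (133, 329) ⊆ (7). Therefore (133, 329) = (7), d = 7.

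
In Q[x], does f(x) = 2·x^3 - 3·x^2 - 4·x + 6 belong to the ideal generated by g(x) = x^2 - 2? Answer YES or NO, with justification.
In Q[x] the ideal (g) consists of all multiples of g, so f ∈ (g) iff g | f, i.e. iff the remainder of f on division by g is 0. Divide f by g (g is monic, so eliminate the leading term of the running remainder at each step):
  leading term 2·x^3: subtract (2·x)·g(x) = 2·x^3 - 4·x, leaving 6 - 3·x^2
  leading term -3·x^2: subtract (-3)·g(x) = 6 - 3·x^2, leaving 0
The remainder is 0, so f(x) = g(x) · h(x) with h(x) = 2·x - 3. Hence g | f, i.e. f ∈ (g).

Final answer: YES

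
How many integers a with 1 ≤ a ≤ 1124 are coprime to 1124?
560

The number of a ∈ {1, ..., 1124} with gcd(a, 1124) = 1 is by definition Euler's totient φ(1124). φ is multiplicative, with φ(p^e) = p^e − p^(e−1). Factorise 1124 = 2^2 · 281. Then
  φ(1124) = (2^2 − 2^1) · (281 − 1) = 2 · 280 = 560.
So there are 560 such integers.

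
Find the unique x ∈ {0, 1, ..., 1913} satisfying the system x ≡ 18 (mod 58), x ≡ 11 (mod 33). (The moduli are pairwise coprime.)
The moduli 58, 33 are pairwise coprime, so by the CRT there is a unique solution mod 58·33 = 1914.
Solve by successive substitution. Start with x ≡ 18 (mod 58).
  Combine with x ≡ 11 (mod 33): write x = 18 + 58·t and require 18 + 58·t ≡ 11 (mod 33), i.e. 58·t ≡ 11 − 18 ≡ 26 (mod 33). Since 58^(−1) ≡ 4 (mod 33) (58 ≡ 25 (mod 33)), t ≡ 4·26 ≡ 5 (mod 33). So x ≡ 18 + 58·5 = 308 (mod 1914).
Unique solution in [0, 1914): x = 308.

Final answer: x ≡ 308 (mod 1914); the representative in [0, 1914) is 308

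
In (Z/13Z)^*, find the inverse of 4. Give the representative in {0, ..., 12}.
Apply the extended Euclidean algorithm to (13, 4), tracking rows (r, s, t) with s·13 + t·4 = r. Each division r_prev = q·r_cur + r_new produces the new row as (previous row) − q·(current row):
  row A: (13, 1, 0)   [1·13 + 0·4 = 13]
  row B: (4, 0, 1)   [0·13 + 1·4 = 4]
  13 = 3·4 + 1   → row C = row A − 3·row B = (1, 1, −3)   [check: 1·13 − 3·4 = 1]
  4 = 4·1 + 0   → remainder 0, stop. gcd = 1 (last nonzero row C).
The gcd is 1, so 4 is invertible mod 13. The last nonzero row gives 1·13 − 3·4 = 1, so t = −3. So 4^(−1) ≡ −3 ≡ 10 (mod 13). Verify: 4 · 10 = 40 ≡ 1 (mod 13). ✓

Final answer: 4^(−1) ≡ 10 (mod 13)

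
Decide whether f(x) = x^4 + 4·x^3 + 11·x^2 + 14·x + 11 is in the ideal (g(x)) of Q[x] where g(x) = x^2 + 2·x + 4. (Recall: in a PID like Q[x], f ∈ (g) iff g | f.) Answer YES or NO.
NO

In Q[x] the ideal (g) consists of all multiples of g, so f ∈ (g) iff g | f, i.e. iff the remainder of f on division by g is 0. Divide f by g (g is monic, so eliminate the leading term of the running remainder at each step):
  leading term x^4: subtract (x^2)·g(x) = x^4 + 2·x^3 + 4·x^2, leaving 2·x^3 + 7·x^2 + 14·x + 11
  leading term 2·x^3: subtract (2·x)·g(x) = 2·x^3 + 4·x^2 + 8·x, leaving 3·x^2 + 6·x + 11
  leading term 3·x^2: subtract (3)·g(x) = 3·x^2 + 6·x + 12, leaving -1
The remainder r(x) = -1 ≠ 0 (and deg r < deg g), so g ∤ f, i.e. f ∉ (g).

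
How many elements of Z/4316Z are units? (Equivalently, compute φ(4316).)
Z/4316Z has φ(4316) = 1968 units

An element a ∈ Z/4316Z is a unit iff gcd(a, 4316) = 1, so the number of units is φ(4316). φ is multiplicative, with φ(p^e) = p^e − p^(e−1). Factorise 4316 = 2^2 · 13 · 83. Then
  φ(4316) = (2^2 − 2^1) · (13 − 1) · (83 − 1) = 2 · 12 · 82 = 1968.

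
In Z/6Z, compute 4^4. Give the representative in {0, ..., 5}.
4

Use repeated squaring. Binary(4) = 100. Walk through the bits of the exponent 4 left-to-right: at each bit after the leading one, square the running value, then multiply by 4 if the bit is 1 (always reducing mod 6):
  bit 1 = 1 (leading): start with 4.
  bit 2 = 0: square 4^2 = 16 ≡ 4 (mod 6).
  bit 3 = 0: square 4^2 = 16 ≡ 4 (mod 6).
Final value: 4^4 ≡ 4 (mod 6).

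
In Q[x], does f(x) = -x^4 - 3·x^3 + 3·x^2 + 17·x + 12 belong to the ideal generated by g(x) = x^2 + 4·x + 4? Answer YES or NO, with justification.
In Q[x] the ideal (g) consists of all multiples of g, so f ∈ (g) iff g | f, i.e. iff the remainder of f on division by g is 0. Divide f by g (g is monic, so eliminate the leading term of the running remainder at each step):
  leading term -x^4: subtract (-x^2)·g(x) = -x^4 - 4·x^3 - 4·x^2, leaving x^3 + 7·x^2 + 17·x + 12
  leading term x^3: subtract (x)·g(x) = x^3 + 4·x^2 + 4·x, leaving 3·x^2 + 13·x + 12
  leading term 3·x^2: subtract (3)·g(x) = 3·x^2 + 12·x + 12, leaving x
The remainder r(x) = x ≠ 0 (and deg r < deg g), so g ∤ f, i.e. f ∉ (g).

Final answer: NO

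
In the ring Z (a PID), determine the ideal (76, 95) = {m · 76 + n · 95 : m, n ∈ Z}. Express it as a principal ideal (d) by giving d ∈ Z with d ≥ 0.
(76, 95) = (19); d = 19

In the PID Z, (a, b) is generated by gcd(a, b). Compute gcd(95, 76) with the extended Euclidean algorithm, tracking rows (r, s, t) with s·95 + t·76 = r:
  row A: (95, 1, 0)   [1·95 + 0·76 = 95]
  row B: (76, 0, 1)   [0·95 + 1·76 = 76]
  95 = 1·76 + 19   → row C = row A − 1·row B = (19, 1, −1)   [check: 1·95 − 1·76 = 19]
  76 = 4·19 + 0   → remainder 0, stop. gcd = 19 (last nonzero row C).
So gcd(76, 95) = 19, with Bézout identity 1·95 − 1·76 = 19. Containment (⊇): the Bézout identity exhibits 19 as an element of (76, 95), giving (19) ⊆ (76, 95). Containment (⊆): since 19 | 76 and 19 | 95 (76 = 19·4, 95 = 19·5), every Z-linear combination of 76 and 95 is divisible by 19, so (76, 95) ⊆ (19). Therefore (76, 95) = (19), d = 19.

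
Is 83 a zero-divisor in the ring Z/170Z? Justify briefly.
gcd(83, 170) = 1, so 83 is a unit in Z/170Z (it has a multiplicative inverse). A unit cannot be a zero-divisor: if 83·b ≡ 0 then multiplying both sides by 83^(−1) gives b ≡ 0. So 83 is not a zero-divisor.

Final answer: NO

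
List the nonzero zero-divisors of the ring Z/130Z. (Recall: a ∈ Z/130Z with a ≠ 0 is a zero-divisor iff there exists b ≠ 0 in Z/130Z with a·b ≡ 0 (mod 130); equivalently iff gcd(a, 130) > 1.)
An element a ∈ Z/130Z (with a ≠ 0) is a zero-divisor iff gcd(a, 130) > 1 (because a is a unit precisely when gcd(a, n) = 1, and in Z/nZ every nonzero, non-unit element is a zero-divisor). Scan a = 1, ..., 129 and keep those with gcd(a, 130) > 1:
  gcd(2, 130) = 2, gcd(4, 130) = 2, gcd(5, 130) = 5, gcd(6, 130) = 2, gcd(8, 130) = 2, gcd(10, 130) = 10, gcd(12, 130) = 2, gcd(13, 130) = 13, gcd(14, 130) = 2, gcd(15, 130) = 5, gcd(16, 130) = 2, gcd(18, 130) = 2, gcd(20, 130) = 10, gcd(22, 130) = 2, gcd(24, 130) = 2, gcd(25, 130) = 5, gcd(26, 130) = 26, gcd(28, 130) = 2, gcd(30, 130) = 10, gcd(32, 130) = 2, gcd(34, 130) = 2, gcd(35, 130) = 5, gcd(36, 130) = 2, gcd(38, 130) = 2, gcd(39, 130) = 13, gcd(40, 130) = 10, gcd(42, 130) = 2, gcd(44, 130) = 2, gcd(45, 130) = 5, gcd(46, 130) = 2, gcd(48, 130) = 2, gcd(50, 130) = 10, gcd(52, 130) = 26, gcd(54, 130) = 2, gcd(55, 130) = 5, gcd(56, 130) = 2, gcd(58, 130) = 2, gcd(60, 130) = 10, gcd(62, 130) = 2, gcd(64, 130) = 2, gcd(65, 130) = 65, gcd(66, 130) = 2, gcd(68, 130) = 2, gcd(70, 130) = 10, gcd(72, 130) = 2, gcd(74, 130) = 2, gcd(75, 130) = 5, gcd(76, 130) = 2, gcd(78, 130) = 26, gcd(80, 130) = 10, gcd(82, 130) = 2, gcd(84, 130) = 2, gcd(85, 130) = 5, gcd(86, 130) = 2, gcd(88, 130) = 2, gcd(90, 130) = 10, gcd(91, 130) = 13, gcd(92, 130) = 2, gcd(94, 130) = 2, gcd(95, 130) = 5, gcd(96, 130) = 2, gcd(98, 130) = 2, gcd(100, 130) = 10, gcd(102, 130) = 2, gcd(104, 130) = 26, gcd(105, 130) = 5, gcd(106, 130) = 2, gcd(108, 130) = 2, gcd(110, 130) = 10, gcd(112, 130) = 2, gcd(114, 130) = 2, gcd(115, 130) = 5, gcd(116, 130) = 2, gcd(117, 130) = 13, gcd(118, 130) = 2, gcd(120, 130) = 10, gcd(122, 130) = 2, gcd(124, 130) = 2, gcd(125, 130) = 5, gcd(126, 130) = 2, gcd(128, 130) = 2.
All other a ∈ {1, ..., 129} have gcd(a, 130) = 1 and are units. So the nonzero zero-divisors are exactly the 81 values of a appearing in this scan.

Final answer: nonzero zero-divisors of Z/130Z = {2, 4, 5, 6, 8, 10, 12, 13, 14, 15, 16, 18, 20, 22, 24, 25, 26, 28, 30, 32, 34, 35, 36, 38, 39, 40, 42, 44, 45, 46, 48, 50, 52, 54, 55, 56, 58, 60, 62, 64, 65, 66, 68, 70, 72, 74, 75, 76, 78, 80, 82, 84, 85, 86, 88, 90, 91, 92, 94, 95, 96, 98, 100, 102, 104, 105, 106, 108, 110, 112, 114, 115, 116, 117, 118, 120, 122, 124, 125, 126, 128}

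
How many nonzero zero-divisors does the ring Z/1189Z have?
Z/1189Z has 68 nonzero zero-divisors

In Z/1189Z each nonzero element is either a unit (gcd with 1189 is 1) or a zero-divisor (gcd > 1). The number of units is φ(1189): factorise 1189 = 29 · 41, so φ(1189) = (29 − 1) · (41 − 1) = 28 · 40 = 1120. The nonzero elements number 1189 − 1 = 1188. Hence the nonzero zero-divisors number 1188 − 1120 = 68.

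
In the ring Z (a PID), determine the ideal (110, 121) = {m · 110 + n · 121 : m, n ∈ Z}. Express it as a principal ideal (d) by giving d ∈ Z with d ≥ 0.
(110, 121) = (11); d = 11

In the PID Z, (a, b) is generated by gcd(a, b). Compute gcd(121, 110) with the extended Euclidean algorithm, tracking rows (r, s, t) with s·121 + t·110 = r:
  row A: (121, 1, 0)   [1·121 + 0·110 = 121]
  row B: (110, 0, 1)   [0·121 + 1·110 = 110]
  121 = 1·110 + 11   → row C = row A − 1·row B = (11, 1, −1)   [check: 1·121 − 1·110 = 11]
  110 = 10·11 + 0   → remainder 0, stop. gcd = 11 (last nonzero row C).
So gcd(110, 121) = 11, with Bézout identity 1·121 − 1·110 = 11. Containment (⊇): the Bézout identity exhibits 11 as an element of (110, 121), giving (11) ⊆ (110, 121). Containment (⊆): since 11 | 110 and 11 | 121 (110 = 11·10, 121 = 11·11), every Z-linear combination of 110 and 121 is divisible by 11, so (110, 121) ⊆ (11). Therefore (110, 121) = (11), d = 11.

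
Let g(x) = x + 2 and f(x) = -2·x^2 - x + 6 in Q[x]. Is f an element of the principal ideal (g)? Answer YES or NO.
YES

In Q[x] the ideal (g) consists of all multiples of g, so f ∈ (g) iff g | f, i.e. iff the remainder of f on division by g is 0. Divide f by g (g is monic, so eliminate the leading term of the running remainder at each step):
  leading term -2·x^2: subtract (-2·x)·g(x) = -2·x^2 - 4·x, leaving 3·x + 6
  leading term 3·x: subtract (3)·g(x) = 3·x + 6, leaving 0
The remainder is 0, so f(x) = g(x) · h(x) with h(x) = 3 - 2·x. Hence g | f, i.e. f ∈ (g).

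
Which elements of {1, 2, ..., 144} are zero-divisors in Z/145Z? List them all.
An element a ∈ Z/145Z (with a ≠ 0) is a zero-divisor iff gcd(a, 145) > 1 (because a is a unit precisely when gcd(a, n) = 1, and in Z/nZ every nonzero, non-unit element is a zero-divisor). Scan a = 1, ..., 144 and keep those with gcd(a, 145) > 1:
  gcd(5, 145) = 5, gcd(10, 145) = 5, gcd(15, 145) = 5, gcd(20, 145) = 5, gcd(25, 145) = 5, gcd(29, 145) = 29, gcd(30, 145) = 5, gcd(35, 145) = 5, gcd(40, 145) = 5, gcd(45, 145) = 5, gcd(50, 145) = 5, gcd(55, 145) = 5, gcd(58, 145) = 29, gcd(60, 145) = 5, gcd(65, 145) = 5, gcd(70, 145) = 5, gcd(75, 145) = 5, gcd(80, 145) = 5, gcd(85, 145) = 5, gcd(87, 145) = 29, gcd(90, 145) = 5, gcd(95, 145) = 5, gcd(100, 145) = 5, gcd(105, 145) = 5, gcd(110, 145) = 5, gcd(115, 145) = 5, gcd(116, 145) = 29, gcd(120, 145) = 5, gcd(125, 145) = 5, gcd(130, 145) = 5, gcd(135, 145) = 5, gcd(140, 145) = 5.
All other a ∈ {1, ..., 144} have gcd(a, 145) = 1 and are units. So the nonzero zero-divisors are exactly the 32 values of a appearing in this scan.

Final answer: nonzero zero-divisors of Z/145Z = {5, 10, 15, 20, 25, 29, 30, 35, 40, 45, 50, 55, 58, 60, 65, 70, 75, 80, 85, 87, 90, 95, 100, 105, 110, 115, 116, 120, 125, 130, 135, 140}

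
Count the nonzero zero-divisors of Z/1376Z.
Z/1376Z has 703 nonzero zero-divisors

In Z/1376Z each nonzero element is either a unit (gcd with 1376 is 1) or a zero-divisor (gcd > 1). The number of units is φ(1376): factorise 1376 = 2^5 · 43, so φ(1376) = (2^5 − 2^4) · (43 − 1) = 16 · 42 = 672. The nonzero elements number 1376 − 1 = 1375. Hence the nonzero zero-divisors number 1375 − 672 = 703.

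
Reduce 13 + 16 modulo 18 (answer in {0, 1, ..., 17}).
Both summands are already reduced mod 18. 13 + 16 = 29; 29 = 1·18 + 11, so (13 + 16) mod 18 = 11.

Final answer: 11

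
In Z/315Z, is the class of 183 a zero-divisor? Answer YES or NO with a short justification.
YES

gcd(183, 315) = 3 > 1, so 183 is not a unit in Z/315Z. In Z/nZ every nonzero non-unit is a zero-divisor: explicitly, take b = 315/gcd = 105 ≠ 0 (mod 315); then 183·105 = 19215 = 61·315, i.e. 183·105 ≡ 0 (mod 315). So 183 is a zero-divisor.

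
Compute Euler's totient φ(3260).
φ is multiplicative, with φ(p^e) = p^e − p^(e−1). Factorise 3260 = 2^2 · 5 · 163. Then
  φ(3260) = (2^2 − 2^1) · (5 − 1) · (163 − 1) = 2 · 4 · 162 = 1296.

Final answer: φ(3260) = 1296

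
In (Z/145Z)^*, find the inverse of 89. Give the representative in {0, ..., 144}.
89^(−1) ≡ 44 (mod 145)

Apply the extended Euclidean algorithm to (145, 89), tracking rows (r, s, t) with s·145 + t·89 = r. Each division r_prev = q·r_cur + r_new produces the new row as (previous row) − q·(current row):
  row A: (145, 1, 0)   [1·145 + 0·89 = 145]
  row B: (89, 0, 1)   [0·145 + 1·89 = 89]
  145 = 1·89 + 56   → row C = row A − 1·row B = (56, 1, −1)   [check: 1·145 − 1·89 = 56]
  89 = 1·56 + 33   → row D = row B − 1·row C = (33, −1, 2)   [check: −1·145 + 2·89 = 33]
  56 = 1·33 + 23   → row E = row C − 1·row D = (23, 2, −3)   [check: 2·145 − 3·89 = 23]
  33 = 1·23 + 10   → row F = row D − 1·row E = (10, −3, 5)   [check: −3·145 + 5·89 = 10]
  23 = 2·10 + 3   → row G = row E − 2·row F = (3, 8, −13)   [check: 8·145 − 13·89 = 3]
  10 = 3·3 + 1   → row H = row F − 3·row G = (1, −27, 44)   [check: −27·145 + 44·89 = 1]
  3 = 3·1 + 0   → remainder 0, stop. gcd = 1 (last nonzero row H).
The gcd is 1, so 89 is invertible mod 145. The last nonzero row gives −27·145 + 44·89 = 1, so t = 44. So 89^(−1) ≡ 44 (mod 145). Verify: 89 · 44 = 3916 ≡ 1 (mod 145). ✓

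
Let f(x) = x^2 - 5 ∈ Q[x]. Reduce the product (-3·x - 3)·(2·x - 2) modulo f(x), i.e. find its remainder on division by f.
First multiply in Q[x] without reducing: a · b = 6 - 6·x^2. Now divide by f(x) = x^2 - 5, eliminating the leading term at each step:
  leading term -6·x^2: subtract (-6)·f(x) = 30 - 6·x^2, leaving -24
The degree is now < 2, so this is the remainder. Hence a · b ≡ -24 in Q[x]/(f).

Final answer: a · b ≡ -24 (mod f(x))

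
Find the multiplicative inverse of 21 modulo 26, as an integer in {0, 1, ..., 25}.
Apply the extended Euclidean algorithm to (26, 21), tracking rows (r, s, t) with s·26 + t·21 = r. Each division r_prev = q·r_cur + r_new produces the new row as (previous row) − q·(current row):
  row A: (26, 1, 0)   [1·26 + 0·21 = 26]
  row B: (21, 0, 1)   [0·26 + 1·21 = 21]
  26 = 1·21 + 5   → row C = row A − 1·row B = (5, 1, −1)   [check: 1·26 − 1·21 = 5]
  21 = 4·5 + 1   → row D = row B − 4·row C = (1, −4, 5)   [check: −4·26 + 5·21 = 1]
  5 = 5·1 + 0   → remainder 0, stop. gcd = 1 (last nonzero row D).
The gcd is 1, so 21 is invertible mod 26. The last nonzero row gives −4·26 + 5·21 = 1, so t = 5. So 21^(−1) ≡ 5 (mod 26). Verify: 21 · 5 = 105 ≡ 1 (mod 26). ✓

Final answer: 21^(−1) ≡ 5 (mod 26)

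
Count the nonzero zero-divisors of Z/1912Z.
In Z/1912Z each nonzero element is either a unit (gcd with 1912 is 1) or a zero-divisor (gcd > 1). The number of units is φ(1912): factorise 1912 = 2^3 · 239, so φ(1912) = (2^3 − 2^2) · (239 − 1) = 4 · 238 = 952. The nonzero elements number 1912 − 1 = 1911. Hence the nonzero zero-divisors number 1911 − 952 = 959.

Final answer: Z/1912Z has 959 nonzero zero-divisors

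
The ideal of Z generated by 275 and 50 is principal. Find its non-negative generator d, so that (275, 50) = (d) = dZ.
(275, 50) = (25); d = 25

In the PID Z, (a, b) is generated by gcd(a, b). Compute gcd(275, 50) with the extended Euclidean algorithm, tracking rows (r, s, t) with s·275 + t·50 = r:
  row A: (275, 1, 0)   [1·275 + 0·50 = 275]
  row B: (50, 0, 1)   [0·275 + 1·50 = 50]
  275 = 5·50 + 25   → row C = row A − 5·row B = (25, 1, −5)   [check: 1·275 − 5·50 = 25]
  50 = 2·25 + 0   → remainder 0, stop. gcd = 25 (last nonzero row C).
So gcd(275, 50) = 25, with Bézout identity 1·275 − 5·50 = 25. Containment (⊇): the Bézout identity exhibits 25 as an element of (275, 50), giving (25) ⊆ (275, 50). Containment (⊆): since 25 | 275 and 25 | 50 (275 = 25·11, 50 = 25·2), every Z-linear combination of 275 and 50 is divisible by 25, so (275, 50) ⊆ (25). Therefore (275, 50) = (25), d = 25.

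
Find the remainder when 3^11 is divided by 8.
3

Use repeated squaring. Binary(11) = 1011. Walk through the bits of the exponent 11 left-to-right: at each bit after the leading one, square the running value, then multiply by 3 if the bit is 1 (always reducing mod 8):
  bit 1 = 1 (leading): start with 3.
  bit 2 = 0: square 3^2 = 9 ≡ 1 (mod 8).
  bit 3 = 1: square 1^2 = 1; bit is 1, so multiply 1·3 = 3 (mod 8).
  bit 4 = 1: square 3^2 = 9 ≡ 1; bit is 1, so multiply 1·3 = 3 (mod 8).
Final value: 3^11 ≡ 3 (mod 8).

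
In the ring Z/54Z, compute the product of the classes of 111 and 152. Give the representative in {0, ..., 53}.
24

Reduce the factors first: 111 ≡ 3, 152 ≡ 44 (mod 54), so 111 · 152 ≡ 3 · 44 (mod 54). 3 · 44 = 132. Dividing by 54: 132 = 2·54 + 24. So (111 · 152) mod 54 = 24.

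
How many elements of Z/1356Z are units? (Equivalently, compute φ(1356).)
An element a ∈ Z/1356Z is a unit iff gcd(a, 1356) = 1, so the number of units is φ(1356). φ is multiplicative, with φ(p^e) = p^e − p^(e−1). Factorise 1356 = 2^2 · 3 · 113. Then
  φ(1356) = (2^2 − 2^1) · (3 − 1) · (113 − 1) = 2 · 2 · 112 = 448.

Final answer: Z/1356Z has φ(1356) = 448 units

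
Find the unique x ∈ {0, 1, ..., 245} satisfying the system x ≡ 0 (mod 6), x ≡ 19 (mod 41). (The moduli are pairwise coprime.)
The moduli 6, 41 are pairwise coprime, so by the CRT there is a unique solution mod 6·41 = 246.
Solve by successive substitution. Start with x ≡ 0 (mod 6).
  Combine with x ≡ 19 (mod 41): write x = 6·t and require 6·t ≡ 19 (mod 41). Since 6^(−1) ≡ 7 (mod 41), t ≡ 7·19 ≡ 10 (mod 41). So x ≡ 6·10 = 60 (mod 246).
Unique solution in [0, 246): x = 60.

Final answer: x ≡ 60 (mod 246); the representative in [0, 246) is 60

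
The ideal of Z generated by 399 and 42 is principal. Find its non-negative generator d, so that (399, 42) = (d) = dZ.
In the PID Z, (a, b) is generated by gcd(a, b). Compute gcd(399, 42) with the extended Euclidean algorithm, tracking rows (r, s, t) with s·399 + t·42 = r:
  row A: (399, 1, 0)   [1·399 + 0·42 = 399]
  row B: (42, 0, 1)   [0·399 + 1·42 = 42]
  399 = 9·42 + 21   → row C = row A − 9·row B = (21, 1, −9)   [check: 1·399 − 9·42 = 21]
  42 = 2·21 + 0   → remainder 0, stop. gcd = 21 (last nonzero row C).
So gcd(399, 42) = 21, with Bézout identity 1·399 − 9·42 = 21. Containment (⊇): the Bézout identity exhibits 21 as an element of (399, 42), giving (21) ⊆ (399, 42). Containment (⊆): since 21 | 399 and 21 | 42 (399 = 21·19, 42 = 21·2), every Z-linear combination of 399 and 42 is divisible by 21, so (399, 42) ⊆ (21). Therefore (399, 42) = (21), d = 21.

Final answer: (399, 42) = (21); d = 21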